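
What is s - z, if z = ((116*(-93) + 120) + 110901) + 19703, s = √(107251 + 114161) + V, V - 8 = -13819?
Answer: -133747 + 2*√55353 ≈ -1.3328e+5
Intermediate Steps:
V = -13811 (V = 8 - 13819 = -13811)
s = -13811 + 2*√55353 (s = √(107251 + 114161) - 13811 = √221412 - 13811 = 2*√55353 - 13811 = -13811 + 2*√55353 ≈ -13340.)
z = 119936 (z = ((-10788 + 120) + 110901) + 19703 = (-10668 + 110901) + 19703 = 100233 + 19703 = 119936)
s - z = (-13811 + 2*√55353) - 1*119936 = (-13811 + 2*√55353) - 119936 = -133747 + 2*√55353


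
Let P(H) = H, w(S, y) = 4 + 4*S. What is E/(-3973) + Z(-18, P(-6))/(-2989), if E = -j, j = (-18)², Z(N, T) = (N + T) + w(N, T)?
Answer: 1333952/11875297 ≈ 0.11233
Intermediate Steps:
Z(N, T) = 4 + T + 5*N (Z(N, T) = (N + T) + (4 + 4*N) = 4 + T + 5*N)
j = 324
E = -324 (E = -1*324 = -324)
E/(-3973) + Z(-18, P(-6))/(-2989) = -324/(-3973) + (4 - 6 + 5*(-18))/(-2989) = -324*(-1/3973) + (4 - 6 - 90)*(-1/2989) = 324/3973 - 92*(-1/2989) = 324/3973 + 92/2989 = 1333952/11875297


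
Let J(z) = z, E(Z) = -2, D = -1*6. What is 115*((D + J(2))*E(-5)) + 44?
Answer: 964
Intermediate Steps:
D = -6
115*((D + J(2))*E(-5)) + 44 = 115*((-6 + 2)*(-2)) + 44 = 115*(-4*(-2)) + 44 = 115*8 + 44 = 920 + 44 = 964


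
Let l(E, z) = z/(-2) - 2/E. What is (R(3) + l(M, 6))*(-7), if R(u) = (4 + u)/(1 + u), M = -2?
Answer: 7/4 ≈ 1.7500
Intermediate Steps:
R(u) = (4 + u)/(1 + u)
l(E, z) = -2/E - z/2 (l(E, z) = z*(-½) - 2/E = -z/2 - 2/E = -2/E - z/2)
(R(3) + l(M, 6))*(-7) = ((4 + 3)/(1 + 3) + (-2/(-2) - ½*6))*(-7) = (7/4 + (-2*(-½) - 3))*(-7) = ((¼)*7 + (1 - 3))*(-7) = (7/4 - 2)*(-7) = -¼*(-7) = 7/4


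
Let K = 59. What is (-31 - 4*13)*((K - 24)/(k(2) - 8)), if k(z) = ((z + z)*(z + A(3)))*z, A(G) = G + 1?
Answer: -581/8 ≈ -72.625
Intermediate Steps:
A(G) = 1 + G
k(z) = 2*z²*(4 + z) (k(z) = ((z + z)*(z + (1 + 3)))*z = ((2*z)*(z + 4))*z = ((2*z)*(4 + z))*z = (2*z*(4 + z))*z = 2*z²*(4 + z))
(-31 - 4*13)*((K - 24)/(k(2) - 8)) = (-31 - 4*13)*((59 - 24)/(2*2²*(4 + 2) - 8)) = (-31 - 52)*(35/(2*4*6 - 8)) = -2905/(48 - 8) = -2905/40 = -83*7/8 = -581/8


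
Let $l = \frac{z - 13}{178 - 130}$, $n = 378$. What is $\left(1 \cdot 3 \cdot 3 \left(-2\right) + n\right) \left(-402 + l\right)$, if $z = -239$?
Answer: $-146610$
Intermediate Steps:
$l = - \frac{21}{4}$ ($l = \frac{-239 - 13}{178 - 130} = - \frac{252}{48} = \left(-252\right) \frac{1}{48} = - \frac{21}{4} \approx -5.25$)
$\left(1 \cdot 3 \cdot 3 \left(-2\right) + n\right) \left(-402 + l\right) = \left(1 \cdot 3 \cdot 3 \left(-2\right) + 378\right) \left(-402 - \frac{21}{4}\right) = \left(3 \cdot 3 \left(-2\right) + 378\right) \left(- \frac{1629}{4}\right) = \left(9 \left(-2\right) + 378\right) \left(- \frac{1629}{4}\right) = \left(-18 + 378\right) \left(- \frac{1629}{4}\right) = 360 \left(- \frac{1629}{4}\right) = -146610$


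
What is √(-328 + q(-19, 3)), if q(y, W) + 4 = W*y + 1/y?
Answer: 4*I*√8778/19 ≈ 19.724*I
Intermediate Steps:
q(y, W) = -4 + 1/y + W*y (q(y, W) = -4 + (W*y + 1/y) = -4 + (1/y + W*y) = -4 + 1/y + W*y)
√(-328 + q(-19, 3)) = √(-328 + (-4 + 1/(-19) + 3*(-19))) = √(-328 + (-4 - 1/19 - 57)) = √(-328 - 1160/19) = √(-7392/19) = 4*I*√8778/19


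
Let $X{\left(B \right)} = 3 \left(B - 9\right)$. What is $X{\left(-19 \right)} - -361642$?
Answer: $361558$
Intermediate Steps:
$X{\left(B \right)} = -27 + 3 B$ ($X{\left(B \right)} = 3 \left(-9 + B\right) = -27 + 3 B$)
$X{\left(-19 \right)} - -361642 = \left(-27 + 3 \left(-19\right)\right) - -361642 = \left(-27 - 57\right) + 361642 = -84 + 361642 = 361558$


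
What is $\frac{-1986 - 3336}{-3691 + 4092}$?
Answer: $- \frac{5322}{401} \approx -13.272$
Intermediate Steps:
$\frac{-1986 - 3336}{-3691 + 4092} = \frac{-1986 - 3336}{401} = \left(-1986 - 3336\right) \frac{1}{401} = \left(-5322\right) \frac{1}{401} = - \frac{5322}{401}$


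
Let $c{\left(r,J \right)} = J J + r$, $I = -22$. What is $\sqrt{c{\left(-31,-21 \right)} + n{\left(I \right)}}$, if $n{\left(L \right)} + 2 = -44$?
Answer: $2 \sqrt{91} \approx 19.079$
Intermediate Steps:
$n{\left(L \right)} = -46$ ($n{\left(L \right)} = -2 - 44 = -46$)
$c{\left(r,J \right)} = r + J^{2}$ ($c{\left(r,J \right)} = J^{2} + r = r + J^{2}$)
$\sqrt{c{\left(-31,-21 \right)} + n{\left(I \right)}} = \sqrt{\left(-31 + \left(-21\right)^{2}\right) - 46} = \sqrt{\left(-31 + 441\right) - 46} = \sqrt{410 - 46} = \sqrt{364} = 2 \sqrt{91}$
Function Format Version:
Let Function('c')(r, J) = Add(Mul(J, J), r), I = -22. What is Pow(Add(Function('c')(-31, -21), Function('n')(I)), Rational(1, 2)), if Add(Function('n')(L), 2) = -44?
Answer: Mul(2, Pow(91, Rational(1, 2))) ≈ 19.079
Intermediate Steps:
Function('n')(L) = -46 (Function('n')(L) = Add(-2, -44) = -46)
Function('c')(r, J) = Add(r, Pow(J, 2)) (Function('c')(r, J) = Add(Pow(J, 2), r) = Add(r, Pow(J, 2)))
Pow(Add(Function('c')(-31, -21), Function('n')(I)), Rational(1, 2)) = Pow(Add(Add(-31, Pow(-21, 2)), -46), Rational(1, 2)) = Pow(Add(Add(-31, 441), -46), Rational(1, 2)) = Pow(Add(410, -46), Rational(1, 2)) = Pow(364, Rational(1, 2)) = Mul(2, Pow(91, Rational(1, 2)))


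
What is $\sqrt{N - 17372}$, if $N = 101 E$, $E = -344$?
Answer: $2 i \sqrt{13029} \approx 228.29 i$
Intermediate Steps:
$N = -34744$ ($N = 101 \left(-344\right) = -34744$)
$\sqrt{N - 17372} = \sqrt{-34744 - 17372} = \sqrt{-52116} = 2 i \sqrt{13029}$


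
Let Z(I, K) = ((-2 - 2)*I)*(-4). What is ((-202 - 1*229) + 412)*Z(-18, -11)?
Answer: 5472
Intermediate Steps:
Z(I, K) = 16*I (Z(I, K) = -4*I*(-4) = 16*I)
((-202 - 1*229) + 412)*Z(-18, -11) = ((-202 - 1*229) + 412)*(16*(-18)) = ((-202 - 229) + 412)*(-288) = (-431 + 412)*(-288) = -19*(-288) = 5472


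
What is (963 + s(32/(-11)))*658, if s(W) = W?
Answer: 6949138/11 ≈ 6.3174e+5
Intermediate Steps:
(963 + s(32/(-11)))*658 = (963 + 32/(-11))*658 = (963 + 32*(-1/11))*658 = (963 - 32/11)*658 = (10561/11)*658 = 6949138/11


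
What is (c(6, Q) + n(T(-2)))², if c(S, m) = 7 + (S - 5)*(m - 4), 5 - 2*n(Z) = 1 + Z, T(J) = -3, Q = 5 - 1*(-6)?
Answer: 1225/4 ≈ 306.25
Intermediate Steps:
Q = 11 (Q = 5 + 6 = 11)
n(Z) = 2 - Z/2 (n(Z) = 5/2 - (1 + Z)/2 = 5/2 + (-½ - Z/2) = 2 - Z/2)
c(S, m) = 7 + (-5 + S)*(-4 + m)
(c(6, Q) + n(T(-2)))² = ((27 - 5*11 - 4*6 + 6*11) + (2 - ½*(-3)))² = ((27 - 55 - 24 + 66) + (2 + 3/2))² = (14 + 7/2)² = (35/2)² = 1225/4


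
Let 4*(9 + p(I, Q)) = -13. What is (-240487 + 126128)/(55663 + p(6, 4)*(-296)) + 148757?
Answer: 8819539414/59289 ≈ 1.4876e+5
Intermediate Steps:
p(I, Q) = -49/4 (p(I, Q) = -9 + (¼)*(-13) = -9 - 13/4 = -49/4)
(-240487 + 126128)/(55663 + p(6, 4)*(-296)) + 148757 = (-240487 + 126128)/(55663 - 49/4*(-296)) + 148757 = -114359/(55663 + 3626) + 148757 = -114359/59289 + 148757 = 8819539414/59289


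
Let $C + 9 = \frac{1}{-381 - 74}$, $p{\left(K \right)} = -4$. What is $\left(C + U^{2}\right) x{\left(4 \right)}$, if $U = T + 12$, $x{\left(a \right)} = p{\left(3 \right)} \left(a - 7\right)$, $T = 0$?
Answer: $\frac{737088}{455} \approx 1620.0$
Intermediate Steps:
$C = - \frac{4096}{455}$ ($C = -9 + \frac{1}{-381 - 74} = -9 + \frac{1}{-455} = -9 - \frac{1}{455} = - \frac{4096}{455} \approx -9.0022$)
$x{\left(a \right)} = 28 - 4 a$ ($x{\left(a \right)} = - 4 \left(a - 7\right) = - 4 \left(-7 + a\right) = 28 - 4 a$)
$U = 12$ ($U = 0 + 12 = 12$)
$\left(C + U^{2}\right) x{\left(4 \right)} = \left(- \frac{4096}{455} + 12^{2}\right) \left(28 - 16\right) = \left(- \frac{4096}{455} + 144\right) \left(28 - 16\right) = \frac{61424}{455} \cdot 12 = \frac{737088}{455}$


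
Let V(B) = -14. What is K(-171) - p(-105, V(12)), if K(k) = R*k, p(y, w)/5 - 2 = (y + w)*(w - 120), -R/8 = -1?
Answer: -81108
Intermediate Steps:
R = 8 (R = -8*(-1) = 8)
p(y, w) = 10 + 5*(-120 + w)*(w + y) (p(y, w) = 10 + 5*((y + w)*(w - 120)) = 10 + 5*((w + y)*(-120 + w)) = 10 + 5*((-120 + w)*(w + y)) = 10 + 5*(-120 + w)*(w + y))
K(k) = 8*k
K(-171) - p(-105, V(12)) = 8*(-171) - (10 - 600*(-14) - 600*(-105) + 5*(-14)² + 5*(-14)*(-105)) = -1368 - (10 + 8400 + 63000 + 5*196 + 7350) = -1368 - (10 + 8400 + 63000 + 980 + 7350) = -1368 - 1*79740 = -1368 - 79740 = -81108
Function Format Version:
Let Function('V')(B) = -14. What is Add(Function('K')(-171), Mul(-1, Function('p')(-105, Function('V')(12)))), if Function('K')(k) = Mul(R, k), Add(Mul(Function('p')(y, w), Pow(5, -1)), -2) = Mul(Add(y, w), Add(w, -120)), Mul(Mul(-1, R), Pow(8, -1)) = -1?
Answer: -81108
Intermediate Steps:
R = 8 (R = Mul(-8, -1) = 8)
Function('p')(y, w) = Add(10, Mul(5, Add(-120, w), Add(w, y))) (Function('p')(y, w) = Add(10, Mul(5, Mul(Add(y, w), Add(w, -120)))) = Add(10, Mul(5, Mul(Add(w, y), Add(-120, w)))) = Add(10, Mul(5, Mul(Add(-120, w), Add(w, y)))) = Add(10, Mul(5, Add(-120, w), Add(w, y))))
Function('K')(k) = Mul(8, k)
Add(Function('K')(-171), Mul(-1, Function('p')(-105, Function('V')(12)))) = Add(Mul(8, -171), Mul(-1, Add(10, Mul(-600, -14), Mul(-600, -105), Mul(5, Pow(-14, 2)), Mul(5, -14, -105)))) = Add(-1368, Mul(-1, Add(10, 8400, 63000, Mul(5, 196), 7350))) = Add(-1368, Mul(-1, Add(10, 8400, 63000, 980, 7350))) = Add(-1368, Mul(-1, 79740)) = Add(-1368, -79740) = -81108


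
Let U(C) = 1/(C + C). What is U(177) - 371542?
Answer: -131525867/354 ≈ -3.7154e+5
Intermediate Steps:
U(C) = 1/(2*C)
U(177) - 371542 = (½)/177 - 371542 = (½)*(1/177) - 371542 = 1/354 - 371542 = -131525867/354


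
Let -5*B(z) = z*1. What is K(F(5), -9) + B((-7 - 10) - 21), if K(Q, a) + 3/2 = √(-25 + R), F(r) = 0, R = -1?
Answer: 61/10 + I*√26 ≈ 6.1 + 5.099*I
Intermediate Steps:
K(Q, a) = -3/2 + I*√26 (K(Q, a) = -3/2 + √(-25 - 1) = -3/2 + √(-26) = -3/2 + I*√26)
B(z) = -z/5
K(F(5), -9) + B((-7 - 10) - 21) = (-3/2 + I*√26) - ((-7 - 10) - 21)/5 = (-3/2 + I*√26) - (-17 - 21)/5 = (-3/2 + I*√26) - ⅕*(-38) = (-3/2 + I*√26) + 38/5 = 61/10 + I*√26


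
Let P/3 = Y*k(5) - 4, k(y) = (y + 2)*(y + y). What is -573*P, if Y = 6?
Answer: -715104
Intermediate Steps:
k(y) = 2*y*(2 + y) (k(y) = (2 + y)*(2*y) = 2*y*(2 + y))
P = 1248 (P = 3*(6*(2*5*(2 + 5)) - 4) = 3*(6*(2*5*7) - 4) = 3*(6*70 - 4) = 3*(420 - 4) = 3*416 = 1248)
-573*P = -573*1248 = -715104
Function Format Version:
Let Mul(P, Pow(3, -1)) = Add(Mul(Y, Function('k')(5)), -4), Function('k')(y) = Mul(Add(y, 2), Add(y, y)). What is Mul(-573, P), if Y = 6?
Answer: -715104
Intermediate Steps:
Function('k')(y) = Mul(2, y, Add(2, y)) (Function('k')(y) = Mul(Add(2, y), Mul(2, y)) = Mul(2, y, Add(2, y)))
P = 1248 (P = Mul(3, Add(Mul(6, Mul(2, 5, Add(2, 5))), -4)) = Mul(3, Add(Mul(6, Mul(2, 5, 7)), -4)) = Mul(3, Add(Mul(6, 70), -4)) = Mul(3, Add(420, -4)) = Mul(3, 416) = 1248)
Mul(-573, P) = Mul(-573, 1248) = -715104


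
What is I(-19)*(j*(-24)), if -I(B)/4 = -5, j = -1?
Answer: 480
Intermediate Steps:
I(B) = 20 (I(B) = -4*(-5) = 20)
I(-19)*(j*(-24)) = 20*(-1*(-24)) = 20*24 = 480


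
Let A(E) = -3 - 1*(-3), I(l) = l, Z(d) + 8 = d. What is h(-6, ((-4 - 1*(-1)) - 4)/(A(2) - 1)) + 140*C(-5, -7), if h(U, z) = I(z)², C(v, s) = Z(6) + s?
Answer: -1211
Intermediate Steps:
Z(d) = -8 + d
A(E) = 0 (A(E) = -3 + 3 = 0)
C(v, s) = -2 + s (C(v, s) = (-8 + 6) + s = -2 + s)
h(U, z) = z²
h(-6, ((-4 - 1*(-1)) - 4)/(A(2) - 1)) + 140*C(-5, -7) = (((-4 - 1*(-1)) - 4)/(0 - 1))² + 140*(-2 - 7) = (((-4 + 1) - 4)/(-1))² + 140*(-9) = ((-3 - 4)*(-1))² - 1260 = (-7*(-1))² - 1260 = 7² - 1260 = 49 - 1260 = -1211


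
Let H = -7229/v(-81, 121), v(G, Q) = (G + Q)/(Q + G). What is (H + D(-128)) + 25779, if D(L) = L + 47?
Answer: 18469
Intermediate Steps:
v(G, Q) = 1 (v(G, Q) = (G + Q)/(G + Q) = 1)
D(L) = 47 + L
H = -7229 (H = -7229/1 = -7229*1 = -7229)
(H + D(-128)) + 25779 = (-7229 + (47 - 128)) + 25779 = (-7229 - 81) + 25779 = -7310 + 25779 = 18469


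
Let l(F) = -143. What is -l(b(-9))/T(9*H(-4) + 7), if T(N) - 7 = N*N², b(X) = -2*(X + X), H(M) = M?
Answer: -143/24382 ≈ -0.0058650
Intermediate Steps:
b(X) = -4*X
T(N) = 7 + N³ (T(N) = 7 + N*N² = 7 + N³)
-l(b(-9))/T(9*H(-4) + 7) = -(-143)/(7 + (9*(-4) + 7)³) = -(-143)/(7 + (-36 + 7)³) = -(-143)/(7 + (-29)³) = -(-143)/(7 - 24389) = -(-143)/(-24382) = -(-143)*(-1)/24382 = -1*143/24382 = -143/24382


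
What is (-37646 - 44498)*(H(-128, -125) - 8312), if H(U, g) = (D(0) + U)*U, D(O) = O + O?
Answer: -663066368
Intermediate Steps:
D(O) = 2*O
H(U, g) = U**2 (H(U, g) = (2*0 + U)*U = (0 + U)*U = U*U = U**2)
(-37646 - 44498)*(H(-128, -125) - 8312) = (-37646 - 44498)*((-128)**2 - 8312) = -82144*(16384 - 8312) = -82144*8072 = -663066368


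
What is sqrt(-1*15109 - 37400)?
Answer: I*sqrt(52509) ≈ 229.15*I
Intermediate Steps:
sqrt(-1*15109 - 37400) = sqrt(-15109 - 37400) = sqrt(-52509) = I*sqrt(52509)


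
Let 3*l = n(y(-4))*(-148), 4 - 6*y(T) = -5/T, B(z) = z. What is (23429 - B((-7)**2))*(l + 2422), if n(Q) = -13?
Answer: 214862200/3 ≈ 7.1621e+7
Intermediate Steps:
y(T) = 2/3 + 5/(6*T) (y(T) = 2/3 - (-5)/(6*T) = 2/3 + 5/(6*T))
l = 1924/3 (l = (-13*(-148))/3 = (1/3)*1924 = 1924/3 ≈ 641.33)
(23429 - B((-7)**2))*(l + 2422) = (23429 - 1*(-7)**2)*(1924/3 + 2422) = (23429 - 1*49)*(9190/3) = (23429 - 49)*(9190/3) = 23380*(9190/3) = 214862200/3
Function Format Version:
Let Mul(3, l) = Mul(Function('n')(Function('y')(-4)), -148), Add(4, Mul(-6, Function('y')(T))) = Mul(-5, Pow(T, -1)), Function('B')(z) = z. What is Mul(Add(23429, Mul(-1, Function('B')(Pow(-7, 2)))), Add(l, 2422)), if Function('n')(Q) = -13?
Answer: Rational(214862200, 3) ≈ 7.1621e+7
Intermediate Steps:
Function('y')(T) = Add(Rational(2, 3), Mul(Rational(5, 6), Pow(T, -1))) (Function('y')(T) = Add(Rational(2, 3), Mul(Rational(-1, 6), Mul(-5, Pow(T, -1)))) = Add(Rational(2, 3), Mul(Rational(5, 6), Pow(T, -1))))
l = Rational(1924, 3) (l = Mul(Rational(1, 3), Mul(-13, -148)) = Mul(Rational(1, 3), 1924) = Rational(1924, 3) ≈ 641.33)
Mul(Add(23429, Mul(-1, Function('B')(Pow(-7, 2)))), Add(l, 2422)) = Mul(Add(23429, Mul(-1, Pow(-7, 2))), Add(Rational(1924, 3), 2422)) = Mul(Add(23429, Mul(-1, 49)), Rational(9190, 3)) = Mul(Add(23429, -49), Rational(9190, 3)) = Mul(23380, Rational(9190, 3)) = Rational(214862200, 3)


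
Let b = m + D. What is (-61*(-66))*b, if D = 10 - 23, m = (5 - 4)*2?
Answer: -44286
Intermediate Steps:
m = 2 (m = 1*2 = 2)
D = -13
b = -11 (b = 2 - 13 = -11)
(-61*(-66))*b = -61*(-66)*(-11) = 4026*(-11) = -44286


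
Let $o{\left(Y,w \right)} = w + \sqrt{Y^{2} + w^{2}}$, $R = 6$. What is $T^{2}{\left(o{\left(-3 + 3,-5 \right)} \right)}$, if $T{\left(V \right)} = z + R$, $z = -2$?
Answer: $16$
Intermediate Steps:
$T{\left(V \right)} = 4$ ($T{\left(V \right)} = -2 + 6 = 4$)
$T^{2}{\left(o{\left(-3 + 3,-5 \right)} \right)} = 4^{2} = 16$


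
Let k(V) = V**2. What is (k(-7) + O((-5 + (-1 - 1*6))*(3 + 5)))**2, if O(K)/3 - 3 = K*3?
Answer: 649636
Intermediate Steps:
O(K) = 9 + 9*K (O(K) = 9 + 3*(K*3) = 9 + 3*(3*K) = 9 + 9*K)
(k(-7) + O((-5 + (-1 - 1*6))*(3 + 5)))**2 = ((-7)**2 + (9 + 9*((-5 + (-1 - 1*6))*(3 + 5))))**2 = (49 + (9 + 9*((-5 + (-1 - 6))*8)))**2 = (49 + (9 + 9*((-5 - 7)*8)))**2 = (49 + (9 + 9*(-12*8)))**2 = (49 + (9 + 9*(-96)))**2 = (49 + (9 - 864))**2 = (49 - 855)**2 = (-806)**2 = 649636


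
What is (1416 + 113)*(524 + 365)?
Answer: 1359281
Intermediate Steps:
(1416 + 113)*(524 + 365) = 1529*889 = 1359281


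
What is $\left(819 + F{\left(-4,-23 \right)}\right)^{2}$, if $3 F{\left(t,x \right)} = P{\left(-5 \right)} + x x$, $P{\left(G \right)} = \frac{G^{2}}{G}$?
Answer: $\frac{8886361}{9} \approx 9.8737 \cdot 10^{5}$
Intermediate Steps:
$P{\left(G \right)} = G$
$F{\left(t,x \right)} = - \frac{5}{3} + \frac{x^{2}}{3}$ ($F{\left(t,x \right)} = \frac{-5 + x x}{3} = \frac{-5 + x^{2}}{3} = - \frac{5}{3} + \frac{x^{2}}{3}$)
$\left(819 + F{\left(-4,-23 \right)}\right)^{2} = \left(819 - \left(\frac{5}{3} - \frac{\left(-23\right)^{2}}{3}\right)\right)^{2} = \left(819 + \left(- \frac{5}{3} + \frac{1}{3} \cdot 529\right)\right)^{2} = \left(819 + \left(- \frac{5}{3} + \frac{529}{3}\right)\right)^{2} = \left(819 + \frac{524}{3}\right)^{2} = \left(\frac{2981}{3}\right)^{2} = \frac{8886361}{9}$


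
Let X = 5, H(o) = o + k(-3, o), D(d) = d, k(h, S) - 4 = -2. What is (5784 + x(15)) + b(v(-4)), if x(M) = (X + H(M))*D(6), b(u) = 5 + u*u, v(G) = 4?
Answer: 5937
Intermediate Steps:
b(u) = 5 + u**2
k(h, S) = 2 (k(h, S) = 4 - 2 = 2)
H(o) = 2 + o (H(o) = o + 2 = 2 + o)
x(M) = 42 + 6*M (x(M) = (5 + (2 + M))*6 = (7 + M)*6 = 42 + 6*M)
(5784 + x(15)) + b(v(-4)) = (5784 + (42 + 6*15)) + (5 + 4**2) = (5784 + (42 + 90)) + (5 + 16) = (5784 + 132) + 21 = 5916 + 21 = 5937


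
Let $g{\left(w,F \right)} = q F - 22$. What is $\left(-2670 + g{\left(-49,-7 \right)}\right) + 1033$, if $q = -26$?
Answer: $-1477$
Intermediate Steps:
$g{\left(w,F \right)} = -22 - 26 F$ ($g{\left(w,F \right)} = - 26 F - 22 = -22 - 26 F$)
$\left(-2670 + g{\left(-49,-7 \right)}\right) + 1033 = \left(-2670 - -160\right) + 1033 = \left(-2670 + \left(-22 + 182\right)\right) + 1033 = \left(-2670 + 160\right) + 1033 = -2510 + 1033 = -1477$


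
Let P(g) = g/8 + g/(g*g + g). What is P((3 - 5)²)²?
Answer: 49/100 ≈ 0.49000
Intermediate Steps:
P(g) = g/8 + g/(g + g²) (P(g) = g*(⅛) + g/(g² + g) = g/8 + g/(g + g²))
P((3 - 5)²)² = ((8 + (3 - 5)² + ((3 - 5)²)²)/(8*(1 + (3 - 5)²)))² = ((8 + (-2)² + ((-2)²)²)/(8*(1 + (-2)²)))² = ((8 + 4 + 4²)/(8*(1 + 4)))² = ((⅛)*(8 + 4 + 16)/5)² = ((⅛)*(⅕)*28)² = (7/10)² = 49/100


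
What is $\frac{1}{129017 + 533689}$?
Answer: $\frac{1}{662706} \approx 1.509 \cdot 10^{-6}$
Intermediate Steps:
$\frac{1}{129017 + 533689} = \frac{1}{662706}$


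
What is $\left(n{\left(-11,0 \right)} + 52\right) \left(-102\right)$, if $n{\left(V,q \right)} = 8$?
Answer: $-6120$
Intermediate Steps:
$\left(n{\left(-11,0 \right)} + 52\right) \left(-102\right) = \left(8 + 52\right) \left(-102\right) = 60 \left(-102\right) = -6120$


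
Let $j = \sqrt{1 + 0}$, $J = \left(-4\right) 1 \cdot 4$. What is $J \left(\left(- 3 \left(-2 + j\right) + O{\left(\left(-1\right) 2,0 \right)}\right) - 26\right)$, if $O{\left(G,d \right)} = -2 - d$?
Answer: $400$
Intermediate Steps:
$J = -16$ ($J = \left(-4\right) 4 = -16$)
$j = 1$ ($j = \sqrt{1} = 1$)
$J \left(\left(- 3 \left(-2 + j\right) + O{\left(\left(-1\right) 2,0 \right)}\right) - 26\right) = - 16 \left(\left(- 3 \left(-2 + 1\right) - 2\right) - 26\right) = - 16 \left(\left(\left(-3\right) \left(-1\right) + \left(-2 + 0\right)\right) - 26\right) = - 16 \left(\left(3 - 2\right) - 26\right) = - 16 \left(1 - 26\right) = \left(-16\right) \left(-25\right) = 400$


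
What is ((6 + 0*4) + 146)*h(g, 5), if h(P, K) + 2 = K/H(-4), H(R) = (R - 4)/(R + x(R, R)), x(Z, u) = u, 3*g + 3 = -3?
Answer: 456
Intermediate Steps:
g = -2 (g = -1 + (1/3)*(-3) = -1 - 1 = -2)
H(R) = (-4 + R)/(2*R) (H(R) = (R - 4)/(R + R) = (-4 + R)/((2*R)) = (-4 + R)*(1/(2*R)) = (-4 + R)/(2*R))
h(P, K) = -2 + K (h(P, K) = -2 + K/(((1/2)*(-4 - 4)/(-4))) = -2 + K/(((1/2)*(-1/4)*(-8))) = -2 + K/1 = -2 + K*1 = -2 + K)
((6 + 0*4) + 146)*h(g, 5) = ((6 + 0*4) + 146)*(-2 + 5) = ((6 + 0) + 146)*3 = (6 + 146)*3 = 152*3 = 456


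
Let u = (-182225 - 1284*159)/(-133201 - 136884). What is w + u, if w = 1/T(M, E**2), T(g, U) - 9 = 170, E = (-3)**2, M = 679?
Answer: 69432284/48345215 ≈ 1.4362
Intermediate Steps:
E = 9
T(g, U) = 179 (T(g, U) = 9 + 170 = 179)
w = 1/179 ≈ 0.0055866
u = 386381/270085 (u = (-182225 - 204156)/(-270085) = -386381*(-1/270085) = 386381/270085 ≈ 1.4306)
w + u = 1/179 + 386381/270085 = 69432284/48345215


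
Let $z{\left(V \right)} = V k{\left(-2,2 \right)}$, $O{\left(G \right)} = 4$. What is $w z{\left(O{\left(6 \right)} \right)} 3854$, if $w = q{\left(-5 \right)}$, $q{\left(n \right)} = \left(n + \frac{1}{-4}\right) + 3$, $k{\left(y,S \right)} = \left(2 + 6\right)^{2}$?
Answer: $-2219904$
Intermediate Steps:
$k{\left(y,S \right)} = 64$ ($k{\left(y,S \right)} = 8^{2} = 64$)
$q{\left(n \right)} = \frac{11}{4} + n$ ($q{\left(n \right)} = \left(n - \frac{1}{4}\right) + 3 = \left(- \frac{1}{4} + n\right) + 3 = \frac{11}{4} + n$)
$w = - \frac{9}{4}$ ($w = \frac{11}{4} - 5 = - \frac{9}{4} \approx -2.25$)
$z{\left(V \right)} = 64 V$ ($z{\left(V \right)} = V 64 = 64 V$)
$w z{\left(O{\left(6 \right)} \right)} 3854 = - \frac{9 \cdot 64 \cdot 4}{4} \cdot 3854 = \left(- \frac{9}{4}\right) 256 \cdot 3854 = \left(-576\right) 3854 = -2219904$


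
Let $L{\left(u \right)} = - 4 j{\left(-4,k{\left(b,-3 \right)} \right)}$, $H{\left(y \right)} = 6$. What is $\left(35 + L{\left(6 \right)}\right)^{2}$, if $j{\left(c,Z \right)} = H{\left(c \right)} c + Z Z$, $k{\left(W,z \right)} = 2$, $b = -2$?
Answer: $13225$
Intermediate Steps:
$j{\left(c,Z \right)} = Z^{2} + 6 c$ ($j{\left(c,Z \right)} = 6 c + Z Z = 6 c + Z^{2} = Z^{2} + 6 c$)
$L{\left(u \right)} = 80$ ($L{\left(u \right)} = - 4 \left(2^{2} + 6 \left(-4\right)\right) = - 4 \left(4 - 24\right) = \left(-4\right) \left(-20\right) = 80$)
$\left(35 + L{\left(6 \right)}\right)^{2} = \left(35 + 80\right)^{2} = 115^{2} = 13225$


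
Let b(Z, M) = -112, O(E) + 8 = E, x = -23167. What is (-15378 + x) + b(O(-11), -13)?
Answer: -38657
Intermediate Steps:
O(E) = -8 + E
(-15378 + x) + b(O(-11), -13) = (-15378 - 23167) - 112 = -38545 - 112 = -38657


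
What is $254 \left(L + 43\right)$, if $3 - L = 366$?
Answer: $-81280$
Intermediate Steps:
$L = -363$ ($L = 3 - 366 = -363$)
$254 \left(L + 43\right) = 254 \left(-363 + 43\right) = 254 \left(-320\right) = -81280$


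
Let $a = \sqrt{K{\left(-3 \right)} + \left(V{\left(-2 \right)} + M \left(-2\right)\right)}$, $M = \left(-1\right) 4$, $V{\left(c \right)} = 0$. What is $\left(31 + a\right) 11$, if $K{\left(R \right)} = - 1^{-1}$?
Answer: $341 + 11 \sqrt{7} \approx 370.1$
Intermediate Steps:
$M = -4$
$K{\left(R \right)} = -1$ ($K{\left(R \right)} = \left(-1\right) 1 = -1$)
$a = \sqrt{7}$ ($a = \sqrt{-1 + \left(0 - -8\right)} = \sqrt{-1 + \left(0 + 8\right)} = \sqrt{-1 + 8} = \sqrt{7} \approx 2.6458$)
$\left(31 + a\right) 11 = \left(31 + \sqrt{7}\right) 11 = 341 + 11 \sqrt{7}$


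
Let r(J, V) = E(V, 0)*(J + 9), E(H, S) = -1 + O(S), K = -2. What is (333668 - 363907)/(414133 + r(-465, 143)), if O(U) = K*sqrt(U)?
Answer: -30239/414589 ≈ -0.072937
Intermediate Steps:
O(U) = -2*sqrt(U)
E(H, S) = -1 - 2*sqrt(S)
r(J, V) = -9 - J (r(J, V) = (-1 - 2*sqrt(0))*(J + 9) = (-1 - 2*0)*(9 + J) = (-1 + 0)*(9 + J) = -(9 + J) = -9 - J)
(333668 - 363907)/(414133 + r(-465, 143)) = (333668 - 363907)/(414133 + (-9 - 1*(-465))) = -30239/(414133 + (-9 + 465)) = -30239/(414133 + 456) = -30239/414589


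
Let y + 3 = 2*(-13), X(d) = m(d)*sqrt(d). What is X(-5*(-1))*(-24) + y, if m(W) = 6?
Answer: -29 - 144*sqrt(5) ≈ -350.99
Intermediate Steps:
X(d) = 6*sqrt(d)
y = -29 (y = -3 + 2*(-13) = -3 - 26 = -29)
X(-5*(-1))*(-24) + y = (6*sqrt(-5*(-1)))*(-24) - 29 = (6*sqrt(5))*(-24) - 29 = -144*sqrt(5) - 29 = -29 - 144*sqrt(5)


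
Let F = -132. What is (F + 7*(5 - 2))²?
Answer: 12321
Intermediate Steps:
(F + 7*(5 - 2))² = (-132 + 7*(5 - 2))² = (-132 + 7*3)² = (-132 + 21)² = (-111)² = 12321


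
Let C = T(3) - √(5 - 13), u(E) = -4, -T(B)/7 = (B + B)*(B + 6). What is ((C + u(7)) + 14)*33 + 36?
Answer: -12108 - 66*I*√2 ≈ -12108.0 - 93.338*I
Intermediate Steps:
T(B) = -14*B*(6 + B) (T(B) = -7*(B + B)*(B + 6) = -7*2*B*(6 + B) = -14*B*(6 + B))
C = -378 - 2*I*√2 (C = -14*3*(6 + 3) - √(5 - 13) = -14*3*9 - √(-8) = -378 - 2*I*√2 ≈ -378.0 - 2.8284*I)
((C + u(7)) + 14)*33 + 36 = (((-378 - 2*I*√2) - 4) + 14)*33 + 36 = ((-382 - 2*I*√2) + 14)*33 + 36 = (-368 - 2*I*√2)*33 + 36 = (-12144 - 66*I*√2) + 36 = -12108 - 66*I*√2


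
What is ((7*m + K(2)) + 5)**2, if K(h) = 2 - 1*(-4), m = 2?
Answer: 625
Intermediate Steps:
K(h) = 6 (K(h) = 2 + 4 = 6)
((7*m + K(2)) + 5)**2 = ((7*2 + 6) + 5)**2 = ((14 + 6) + 5)**2 = (20 + 5)**2 = 25**2 = 625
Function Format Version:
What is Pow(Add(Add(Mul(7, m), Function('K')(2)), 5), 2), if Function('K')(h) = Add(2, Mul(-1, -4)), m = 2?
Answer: 625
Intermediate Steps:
Function('K')(h) = 6 (Function('K')(h) = Add(2, 4) = 6)
Pow(Add(Add(Mul(7, m), Function('K')(2)), 5), 2) = Pow(Add(Add(Mul(7, 2), 6), 5), 2) = Pow(Add(Add(14, 6), 5), 2) = Pow(Add(20, 5), 2) = Pow(25, 2) = 625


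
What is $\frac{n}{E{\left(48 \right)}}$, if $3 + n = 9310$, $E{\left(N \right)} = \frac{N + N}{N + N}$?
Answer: $9307$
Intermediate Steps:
$E{\left(N \right)} = 1$ ($E{\left(N \right)} = \frac{2 N}{2 N} = 2 N \frac{1}{2 N} = 1$)
$n = 9307$ ($n = -3 + 9310 = 9307$)
$\frac{n}{E{\left(48 \right)}} = \frac{9307}{1} = 9307 \cdot 1 = 9307$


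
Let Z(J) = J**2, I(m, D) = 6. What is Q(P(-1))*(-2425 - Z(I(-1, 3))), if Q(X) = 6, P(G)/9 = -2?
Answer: -14766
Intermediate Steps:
P(G) = -18 (P(G) = 9*(-2) = -18)
Q(P(-1))*(-2425 - Z(I(-1, 3))) = 6*(-2425 - 1*6**2) = 6*(-2425 - 1*36) = 6*(-2425 - 36) = 6*(-2461) = -14766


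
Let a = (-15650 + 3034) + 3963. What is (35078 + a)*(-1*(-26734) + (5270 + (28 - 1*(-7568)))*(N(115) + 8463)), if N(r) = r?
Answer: 2917089626850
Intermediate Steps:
a = -8653 (a = -12616 + 3963 = -8653)
(35078 + a)*(-1*(-26734) + (5270 + (28 - 1*(-7568)))*(N(115) + 8463)) = (35078 - 8653)*(-1*(-26734) + (5270 + (28 - 1*(-7568)))*(115 + 8463)) = 26425*(26734 + (5270 + (28 + 7568))*8578) = 26425*(26734 + (5270 + 7596)*8578) = 26425*(26734 + 12866*8578) = 26425*(26734 + 110364548) = 26425*110391282 = 2917089626850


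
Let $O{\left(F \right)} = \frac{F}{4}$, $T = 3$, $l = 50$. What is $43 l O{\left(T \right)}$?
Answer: $\frac{3225}{2} \approx 1612.5$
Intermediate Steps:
$O{\left(F \right)} = \frac{F}{4}$ ($O{\left(F \right)} = F \frac{1}{4} = \frac{F}{4}$)
$43 l O{\left(T \right)} = 43 \cdot 50 \cdot \frac{1}{4} \cdot 3 = 2150 \cdot \frac{3}{4} = \frac{3225}{2}$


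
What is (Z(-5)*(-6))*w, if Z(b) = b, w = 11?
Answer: 330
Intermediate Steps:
(Z(-5)*(-6))*w = -5*(-6)*11 = 30*11 = 330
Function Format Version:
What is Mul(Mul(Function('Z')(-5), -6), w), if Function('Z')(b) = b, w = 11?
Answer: 330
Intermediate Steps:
Mul(Mul(Function('Z')(-5), -6), w) = Mul(Mul(-5, -6), 11) = Mul(30, 11) = 330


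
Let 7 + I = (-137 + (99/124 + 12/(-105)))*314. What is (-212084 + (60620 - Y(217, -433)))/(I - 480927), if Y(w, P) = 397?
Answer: 329538370/1136509707 ≈ 0.28996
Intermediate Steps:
I = -92898117/2170 (I = -7 + (-137 + (99/124 + 12/(-105)))*314 = -7 + (-137 + (99*(1/124) + 12*(-1/105)))*314 = -7 + (-137 + (99/124 - 4/35))*314 = -7 + (-137 + 2969/4340)*314 = -7 - 591611/4340*314 = -7 - 92882927/2170 = -92898117/2170 ≈ -42810.)
(-212084 + (60620 - Y(217, -433)))/(I - 480927) = (-212084 + (60620 - 1*397))/(-92898117/2170 - 480927) = (-212084 + (60620 - 397))/(-1136509707/2170) = (-212084 + 60223)*(-2170/1136509707) = -151861*(-2170/1136509707) = 329538370/1136509707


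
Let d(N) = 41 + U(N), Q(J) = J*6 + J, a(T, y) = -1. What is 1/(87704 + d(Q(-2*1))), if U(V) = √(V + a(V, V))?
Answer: 17549/1539837008 - I*√15/7699185040 ≈ 1.1397e-5 - 5.0304e-10*I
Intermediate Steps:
U(V) = √(-1 + V) (U(V) = √(V - 1) = √(-1 + V))
Q(J) = 7*J (Q(J) = 6*J + J = 7*J)
d(N) = 41 + √(-1 + N)
1/(87704 + d(Q(-2*1))) = 1/(87704 + (41 + √(-1 + 7*(-2*1)))) = 1/(87704 + (41 + √(-1 + 7*(-2)))) = 1/(87704 + (41 + √(-1 - 14))) = 1/(87704 + (41 + √(-15))) = 1/(87704 + (41 + I*√15)) = 1/(87745 + I*√15)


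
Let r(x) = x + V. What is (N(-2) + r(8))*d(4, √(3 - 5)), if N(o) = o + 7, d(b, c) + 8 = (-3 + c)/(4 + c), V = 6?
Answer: 133*(-√2 + 5*I)/(√2 - 4*I) ≈ -162.56 + 10.449*I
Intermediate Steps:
r(x) = 6 + x (r(x) = x + 6 = 6 + x)
d(b, c) = -8 + (-3 + c)/(4 + c)
N(o) = 7 + o
(N(-2) + r(8))*d(4, √(3 - 5)) = ((7 - 2) + (6 + 8))*(7*(-5 - √(3 - 5))/(4 + √(3 - 5))) = (5 + 14)*(7*(-5 - √(-2))/(4 + √(-2))) = 19*(7*(-5 - I*√2)/(4 + I*√2)) = 133*(-5 - I*√2)/(4 + I*√2)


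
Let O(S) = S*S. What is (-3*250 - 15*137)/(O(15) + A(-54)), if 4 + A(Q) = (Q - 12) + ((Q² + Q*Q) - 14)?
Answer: -85/181 ≈ -0.46961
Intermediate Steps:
O(S) = S²
A(Q) = -30 + Q + 2*Q² (A(Q) = -4 + ((Q - 12) + ((Q² + Q*Q) - 14)) = -4 + ((-12 + Q) + ((Q² + Q²) - 14)) = -4 + ((-12 + Q) + (2*Q² - 14)) = -4 + ((-12 + Q) + (-14 + 2*Q²)) = -4 + (-26 + Q + 2*Q²) = -30 + Q + 2*Q²)
(-3*250 - 15*137)/(O(15) + A(-54)) = (-3*250 - 15*137)/(15² + (-30 - 54 + 2*(-54)²)) = (-750 - 2055)/(225 + (-30 - 54 + 2*2916)) = -2805/(225 + (-30 - 54 + 5832)) = -2805/(225 + 5748) = -2805/5973 = -2805*1/5973 = -85/181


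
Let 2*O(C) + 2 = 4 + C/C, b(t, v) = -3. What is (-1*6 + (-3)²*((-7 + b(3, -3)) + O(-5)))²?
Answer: 27225/4 ≈ 6806.3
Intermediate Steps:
O(C) = 3/2 (O(C) = -1 + (4 + C/C)/2 = -1 + (4 + 1)/2 = -1 + (½)*5 = -1 + 5/2 = 3/2)
(-1*6 + (-3)²*((-7 + b(3, -3)) + O(-5)))² = (-1*6 + (-3)²*((-7 - 3) + 3/2))² = (-6 + 9*(-10 + 3/2))² = (-6 + 9*(-17/2))² = (-6 - 153/2)² = (-165/2)² = 27225/4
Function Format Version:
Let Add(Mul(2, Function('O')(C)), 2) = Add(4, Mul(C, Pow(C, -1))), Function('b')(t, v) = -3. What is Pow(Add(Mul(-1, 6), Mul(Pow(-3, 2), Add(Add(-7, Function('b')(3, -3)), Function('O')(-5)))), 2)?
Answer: Rational(27225, 4) ≈ 6806.3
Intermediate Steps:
Function('O')(C) = Rational(3, 2) (Function('O')(C) = Add(-1, Mul(Rational(1, 2), Add(4, Mul(C, Pow(C, -1))))) = Add(-1, Mul(Rational(1, 2), Add(4, 1))) = Add(-1, Mul(Rational(1, 2), 5)) = Add(-1, Rational(5, 2)) = Rational(3, 2))
Pow(Add(Mul(-1, 6), Mul(Pow(-3, 2), Add(Add(-7, Function('b')(3, -3)), Function('O')(-5)))), 2) = Pow(Add(Mul(-1, 6), Mul(Pow(-3, 2), Add(Add(-7, -3), Rational(3, 2)))), 2) = Pow(Add(-6, Mul(9, Add(-10, Rational(3, 2)))), 2) = Pow(Add(-6, Mul(9, Rational(-17, 2))), 2) = Pow(Add(-6, Rational(-153, 2)), 2) = Pow(Rational(-165, 2), 2) = Rational(27225, 4)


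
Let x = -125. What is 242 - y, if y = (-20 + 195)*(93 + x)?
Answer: 5842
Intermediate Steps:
y = -5600 (y = (-20 + 195)*(93 - 125) = 175*(-32) = -5600)
242 - y = 242 - 1*(-5600) = 242 + 5600 = 5842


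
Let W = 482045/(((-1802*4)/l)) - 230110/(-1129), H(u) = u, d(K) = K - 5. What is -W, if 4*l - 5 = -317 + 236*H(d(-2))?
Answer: -268874976135/8137832 ≈ -33040.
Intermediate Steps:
d(K) = -5 + K
l = -491 (l = 5/4 + (-317 + 236*(-5 - 2))/4 = 5/4 + (-317 + 236*(-7))/4 = 5/4 + (-317 - 1652)/4 = 5/4 + (1/4)*(-1969) = 5/4 - 1969/4 = -491)
W = 268874976135/8137832 (W = 482045/((-1802*4/(-491))) - 230110/(-1129) = 482045/((-7208*(-1/491))) - 230110*(-1/1129) = 482045/(7208/491) + 230110/1129 = 482045*(491/7208) + 230110/1129 = 236684095/7208 + 230110/1129 = 268874976135/8137832 ≈ 33040.)
-W = -1*268874976135/8137832 = -268874976135/8137832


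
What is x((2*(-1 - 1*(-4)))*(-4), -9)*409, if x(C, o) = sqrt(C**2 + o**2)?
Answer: 1227*sqrt(73) ≈ 10484.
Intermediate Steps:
x((2*(-1 - 1*(-4)))*(-4), -9)*409 = sqrt(((2*(-1 - 1*(-4)))*(-4))**2 + (-9)**2)*409 = sqrt(((2*(-1 + 4))*(-4))**2 + 81)*409 = sqrt(((2*3)*(-4))**2 + 81)*409 = sqrt((6*(-4))**2 + 81)*409 = sqrt((-24)**2 + 81)*409 = sqrt(576 + 81)*409 = sqrt(657)*409 = (3*sqrt(73))*409 = 1227*sqrt(73)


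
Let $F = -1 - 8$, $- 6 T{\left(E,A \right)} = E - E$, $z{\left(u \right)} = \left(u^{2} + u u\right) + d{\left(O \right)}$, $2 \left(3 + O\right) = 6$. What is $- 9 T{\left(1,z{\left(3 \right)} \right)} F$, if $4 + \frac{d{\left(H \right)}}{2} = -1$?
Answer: $0$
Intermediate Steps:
$O = 0$ ($O = -3 + \frac{1}{2} \cdot 6 = -3 + 3 = 0$)
$d{\left(H \right)} = -10$ ($d{\left(H \right)} = -8 + 2 \left(-1\right) = -8 - 2 = -10$)
$z{\left(u \right)} = -10 + 2 u^{2}$ ($z{\left(u \right)} = \left(u^{2} + u u\right) - 10 = \left(u^{2} + u^{2}\right) - 10 = 2 u^{2} - 10 = -10 + 2 u^{2}$)
$T{\left(E,A \right)} = 0$ ($T{\left(E,A \right)} = - \frac{E - E}{6} = \left(- \frac{1}{6}\right) 0 = 0$)
$F = -9$ ($F = -1 - 8 = -9$)
$- 9 T{\left(1,z{\left(3 \right)} \right)} F = \left(-9\right) 0 \left(-9\right) = 0 \left(-9\right) = 0$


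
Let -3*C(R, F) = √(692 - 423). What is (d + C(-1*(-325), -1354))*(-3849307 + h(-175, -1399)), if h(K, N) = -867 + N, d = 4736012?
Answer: -18241095946876 + 3851573*√269/3 ≈ -1.8241e+13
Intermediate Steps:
C(R, F) = -√269/3 (C(R, F) = -√(692 - 423)/3 = -√269/3)
(d + C(-1*(-325), -1354))*(-3849307 + h(-175, -1399)) = (4736012 - √269/3)*(-3849307 + (-867 - 1399)) = (4736012 - √269/3)*(-3849307 - 2266) = (4736012 - √269/3)*(-3851573) = -18241095946876 + 3851573*√269/3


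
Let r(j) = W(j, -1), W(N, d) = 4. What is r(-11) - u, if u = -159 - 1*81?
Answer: 244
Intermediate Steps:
r(j) = 4
u = -240 (u = -159 - 81 = -240)
r(-11) - u = 4 - 1*(-240) = 4 + 240 = 244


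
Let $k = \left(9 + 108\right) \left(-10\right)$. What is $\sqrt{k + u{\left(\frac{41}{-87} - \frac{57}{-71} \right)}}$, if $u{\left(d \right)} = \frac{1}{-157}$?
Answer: $\frac{i \sqrt{28839487}}{157} \approx 34.205 i$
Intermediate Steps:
$u{\left(d \right)} = - \frac{1}{157}$
$k = -1170$ ($k = 117 \left(-10\right) = -1170$)
$\sqrt{k + u{\left(\frac{41}{-87} - \frac{57}{-71} \right)}} = \sqrt{-1170 - \frac{1}{157}} = \sqrt{- \frac{183691}{157}} = \frac{i \sqrt{28839487}}{157}$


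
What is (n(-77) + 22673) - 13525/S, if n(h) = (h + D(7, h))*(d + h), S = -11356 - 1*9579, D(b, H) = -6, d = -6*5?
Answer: 132119303/4187 ≈ 31555.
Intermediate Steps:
d = -30
S = -20935 (S = -11356 - 9579 = -20935)
n(h) = (-30 + h)*(-6 + h) (n(h) = (h - 6)*(-30 + h) = (-6 + h)*(-30 + h) = (-30 + h)*(-6 + h))
(n(-77) + 22673) - 13525/S = ((180 + (-77)² - 36*(-77)) + 22673) - 13525/(-20935) = ((180 + 5929 + 2772) + 22673) - 13525*(-1/20935) = (8881 + 22673) + 2705/4187 = 31554 + 2705/4187 = 132119303/4187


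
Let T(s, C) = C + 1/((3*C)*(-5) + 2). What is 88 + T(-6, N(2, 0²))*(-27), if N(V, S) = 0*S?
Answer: 149/2 ≈ 74.500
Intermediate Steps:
N(V, S) = 0
T(s, C) = C + 1/(2 - 15*C) (T(s, C) = C + 1/(-15*C + 2) = C + 1/(2 - 15*C))
88 + T(-6, N(2, 0²))*(-27) = 88 + ((-1 - 2*0 + 15*0²)/(-2 + 15*0))*(-27) = 88 + ((-1 + 0 + 15*0)/(-2 + 0))*(-27) = 88 + ((-1 + 0 + 0)/(-2))*(-27) = 88 - ½*(-1)*(-27) = 88 + (½)*(-27) = 88 - 27/2 = 149/2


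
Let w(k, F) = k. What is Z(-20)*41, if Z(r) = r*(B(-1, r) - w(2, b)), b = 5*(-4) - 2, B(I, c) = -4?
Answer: 4920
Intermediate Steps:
b = -22 (b = -20 - 2 = -22)
Z(r) = -6*r (Z(r) = r*(-4 - 1*2) = r*(-4 - 2) = r*(-6) = -6*r)
Z(-20)*41 = -6*(-20)*41 = 120*41 = 4920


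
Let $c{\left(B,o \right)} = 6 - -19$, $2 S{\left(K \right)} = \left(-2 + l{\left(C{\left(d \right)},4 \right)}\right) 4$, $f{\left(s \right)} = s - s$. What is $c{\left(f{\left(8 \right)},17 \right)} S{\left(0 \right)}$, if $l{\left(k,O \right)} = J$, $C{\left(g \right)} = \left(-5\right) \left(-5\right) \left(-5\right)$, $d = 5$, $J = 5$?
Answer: $150$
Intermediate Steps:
$f{\left(s \right)} = 0$
$C{\left(g \right)} = -125$ ($C{\left(g \right)} = 25 \left(-5\right) = -125$)
$l{\left(k,O \right)} = 5$
$S{\left(K \right)} = 6$ ($S{\left(K \right)} = \frac{\left(-2 + 5\right) 4}{2} = \frac{3 \cdot 4}{2} = \frac{1}{2} \cdot 12 = 6$)
$c{\left(B,o \right)} = 25$ ($c{\left(B,o \right)} = 6 + 19 = 25$)
$c{\left(f{\left(8 \right)},17 \right)} S{\left(0 \right)} = 25 \cdot 6 = 150$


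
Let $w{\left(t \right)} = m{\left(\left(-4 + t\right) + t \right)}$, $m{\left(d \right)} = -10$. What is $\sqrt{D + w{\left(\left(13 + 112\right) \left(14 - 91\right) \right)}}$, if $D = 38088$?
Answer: $\sqrt{38078} \approx 195.14$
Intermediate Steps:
$w{\left(t \right)} = -10$
$\sqrt{D + w{\left(\left(13 + 112\right) \left(14 - 91\right) \right)}} = \sqrt{38088 - 10} = \sqrt{38078}$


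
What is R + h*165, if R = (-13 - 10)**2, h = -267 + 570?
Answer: 50524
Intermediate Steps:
h = 303
R = 529 (R = (-23)**2 = 529)
R + h*165 = 529 + 303*165 = 529 + 49995 = 50524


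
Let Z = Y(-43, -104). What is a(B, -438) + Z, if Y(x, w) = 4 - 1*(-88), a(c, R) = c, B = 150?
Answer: 242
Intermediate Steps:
Y(x, w) = 92 (Y(x, w) = 4 + 88 = 92)
Z = 92
a(B, -438) + Z = 150 + 92 = 242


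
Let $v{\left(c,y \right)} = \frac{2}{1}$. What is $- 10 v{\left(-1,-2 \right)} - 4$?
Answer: $-24$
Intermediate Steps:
$v{\left(c,y \right)} = 2$ ($v{\left(c,y \right)} = 2 \cdot 1 = 2$)
$- 10 v{\left(-1,-2 \right)} - 4 = \left(-10\right) 2 - 4 = -20 - 4 = -24$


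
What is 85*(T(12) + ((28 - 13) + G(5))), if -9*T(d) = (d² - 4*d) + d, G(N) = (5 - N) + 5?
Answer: 680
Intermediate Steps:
G(N) = 10 - N
T(d) = -d²/9 + d/3 (T(d) = -((d² - 4*d) + d)/9 = -(d² - 3*d)/9 = -d²/9 + d/3)
85*(T(12) + ((28 - 13) + G(5))) = 85*((⅑)*12*(3 - 1*12) + ((28 - 13) + (10 - 1*5))) = 85*((⅑)*12*(3 - 12) + (15 + (10 - 5))) = 85*((⅑)*12*(-9) + (15 + 5)) = 85*(-12 + 20) = 85*8 = 680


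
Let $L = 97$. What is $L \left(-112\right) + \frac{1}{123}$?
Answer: $- \frac{1336271}{123} \approx -10864.0$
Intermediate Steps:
$L \left(-112\right) + \frac{1}{123} = 97 \left(-112\right) + \frac{1}{123} = -10864 + \frac{1}{123} = - \frac{1336271}{123}$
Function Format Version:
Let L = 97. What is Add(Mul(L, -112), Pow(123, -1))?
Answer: Rational(-1336271, 123) ≈ -10864.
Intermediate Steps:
Add(Mul(L, -112), Pow(123, -1)) = Add(Mul(97, -112), Pow(123, -1)) = Add(-10864, Rational(1, 123)) = Rational(-1336271, 123)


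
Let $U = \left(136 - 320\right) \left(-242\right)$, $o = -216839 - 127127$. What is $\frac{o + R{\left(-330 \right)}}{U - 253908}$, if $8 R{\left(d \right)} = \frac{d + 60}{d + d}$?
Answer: $\frac{60538007}{36850880} \approx 1.6428$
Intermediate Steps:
$o = -343966$ ($o = -216839 - 127127 = -343966$)
$U = 44528$ ($U = \left(-184\right) \left(-242\right) = 44528$)
$R{\left(d \right)} = \frac{60 + d}{16 d}$ ($R{\left(d \right)} = \frac{\left(d + 60\right) \frac{1}{d + d}}{8} = \frac{\left(60 + d\right) \frac{1}{2 d}}{8} = \frac{\frac{1}{2} \frac{1}{d} \left(60 + d\right)}{8} = \frac{60 + d}{16 d}$)
$\frac{o + R{\left(-330 \right)}}{U - 253908} = \frac{-343966 + \frac{60 - 330}{16 \left(-330\right)}}{44528 - 253908} = \frac{-343966 + \frac{1}{16} \left(- \frac{1}{330}\right) \left(-270\right)}{-209380} = \left(-343966 + \frac{9}{176}\right) \left(- \frac{1}{209380}\right) = \left(- \frac{60538007}{176}\right) \left(- \frac{1}{209380}\right) = \frac{60538007}{36850880}$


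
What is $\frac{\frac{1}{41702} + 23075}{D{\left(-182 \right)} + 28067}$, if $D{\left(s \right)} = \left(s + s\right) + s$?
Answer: $\frac{962273651}{1147680742} \approx 0.83845$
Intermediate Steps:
$D{\left(s \right)} = 3 s$ ($D{\left(s \right)} = 2 s + s = 3 s$)
$\frac{\frac{1}{41702} + 23075}{D{\left(-182 \right)} + 28067} = \frac{\frac{1}{41702} + 23075}{3 \left(-182\right) + 28067} = \frac{\frac{1}{41702} + 23075}{-546 + 28067} = \frac{962273651}{41702 \cdot 27521} = \frac{962273651}{41702} \cdot \frac{1}{27521} = \frac{962273651}{1147680742}$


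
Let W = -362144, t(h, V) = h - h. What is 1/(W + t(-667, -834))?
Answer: -1/362144 ≈ -2.7613e-6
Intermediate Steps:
t(h, V) = 0
1/(W + t(-667, -834)) = 1/(-362144 + 0) = 1/(-362144) = -1/362144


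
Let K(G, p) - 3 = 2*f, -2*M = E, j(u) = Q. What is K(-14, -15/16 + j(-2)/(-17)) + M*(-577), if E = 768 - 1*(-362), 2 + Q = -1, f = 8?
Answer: 326024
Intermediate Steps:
Q = -3 (Q = -2 - 1 = -3)
j(u) = -3
E = 1130 (E = 768 + 362 = 1130)
M = -565 (M = -1/2*1130 = -565)
K(G, p) = 19 (K(G, p) = 3 + 2*8 = 3 + 16 = 19)
K(-14, -15/16 + j(-2)/(-17)) + M*(-577) = 19 - 565*(-577) = 19 + 326005 = 326024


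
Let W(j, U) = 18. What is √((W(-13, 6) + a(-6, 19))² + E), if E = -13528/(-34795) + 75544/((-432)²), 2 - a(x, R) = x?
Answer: √38229394276217110/7515720 ≈ 26.015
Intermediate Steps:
a(x, R) = 2 - x
E = 644150369/811697760 (E = -13528*(-1/34795) + 75544/186624 = 13528/34795 + 75544*(1/186624) = 13528/34795 + 9443/23328 = 644150369/811697760 ≈ 0.79358)
√((W(-13, 6) + a(-6, 19))² + E) = √((18 + (2 - 1*(-6)))² + 644150369/811697760) = √((18 + (2 + 6))² + 644150369/811697760) = √((18 + 8)² + 644150369/811697760) = √(26² + 644150369/811697760) = √(676 + 644150369/811697760) = √(549351836129/811697760) = √38229394276217110/7515720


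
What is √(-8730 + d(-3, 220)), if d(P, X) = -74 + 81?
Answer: I*√8723 ≈ 93.397*I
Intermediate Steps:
d(P, X) = 7
√(-8730 + d(-3, 220)) = √(-8730 + 7) = √(-8723) = I*√8723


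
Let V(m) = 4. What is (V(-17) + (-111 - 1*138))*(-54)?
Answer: 13230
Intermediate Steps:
(V(-17) + (-111 - 1*138))*(-54) = (4 + (-111 - 1*138))*(-54) = (4 + (-111 - 138))*(-54) = (4 - 249)*(-54) = -245*(-54) = 13230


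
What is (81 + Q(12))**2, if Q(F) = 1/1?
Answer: 6724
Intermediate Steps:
Q(F) = 1
(81 + Q(12))**2 = (81 + 1)**2 = 82**2 = 6724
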